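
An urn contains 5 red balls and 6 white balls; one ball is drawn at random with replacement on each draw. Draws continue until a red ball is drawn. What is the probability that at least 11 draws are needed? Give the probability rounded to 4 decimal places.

0.0023

Y = number of draws to the first success; geometric, p = 0.454545.
P(Y > 10) = P(first 10 all fail) = (1−p)^10 = 0.002331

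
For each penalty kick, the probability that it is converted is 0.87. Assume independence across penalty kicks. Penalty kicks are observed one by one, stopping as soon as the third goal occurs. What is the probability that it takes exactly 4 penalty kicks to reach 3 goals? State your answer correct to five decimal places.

0.25682

Y = trial on which the third success occurs; negative binomial, r=3, p=0.87.
P(Y=4) = C(3,2) · p^3 · (1−p)^1
= 3 · 0.6585 · 0.13 = 0.2568162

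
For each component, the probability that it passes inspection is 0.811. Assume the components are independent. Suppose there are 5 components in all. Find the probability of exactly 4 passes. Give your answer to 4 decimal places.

X ~ Binomial(n=5, p=0.811).
P(X=4) = C(5,4) · p^4 · (1−p)^1
= 5 · 0.4326 · 0.189 = 0.408804

0.4088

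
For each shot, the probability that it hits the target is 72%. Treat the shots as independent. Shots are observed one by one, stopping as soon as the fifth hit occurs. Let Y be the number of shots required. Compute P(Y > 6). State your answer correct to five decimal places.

Needing more than 6 shots ⇔ fewer than 5 successes in the first 6. With X ~ Binomial(6, 0.72), P(Y > 6) = P(X ≤ 4).
  k=0: C(6,0)·0.72^0·0.28^6 = 0.0004819
  k=1: C(6,1)·0.72^1·0.28^5 = 0.0074349
  k=2: C(6,2)·0.72^2·0.28^4 = 0.0477957
  k=3: C(6,3)·0.72^3·0.28^3 = 0.1638708
  k=4: C(6,4)·0.72^4·0.28^2 = 0.3160365
P(X ≤ 4) = 0.5356198

0.53562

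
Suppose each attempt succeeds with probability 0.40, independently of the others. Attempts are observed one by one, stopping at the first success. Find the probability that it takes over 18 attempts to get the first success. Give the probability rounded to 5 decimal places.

0.00010

Y = number of attempts to the first success; geometric, p = 0.40.
P(Y > 18) = P(first 18 all fail) = (1−p)^18 = 0.0001016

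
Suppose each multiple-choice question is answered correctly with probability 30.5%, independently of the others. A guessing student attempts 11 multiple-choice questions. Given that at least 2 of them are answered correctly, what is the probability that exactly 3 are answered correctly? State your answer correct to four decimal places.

0.2852

X ~ Binomial(11, 0.305). Want P(X=3 | X≥2) = P(X=3) / P(X≥2).
P(X=3) = C(11,3)·0.305^3·0.695^8 = 0.254837
P(X≥2) = 1 − 0.018274 − 0.088215 = 0.893511
Ratio = 0.254837 / 0.893511 = 0.285208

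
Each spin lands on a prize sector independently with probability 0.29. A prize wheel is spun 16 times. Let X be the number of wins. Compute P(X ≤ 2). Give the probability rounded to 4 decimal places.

0.1149

X ~ Binomial(16, 0.29); P(X ≤ 2) = Σ C(16,k) p^k (1−p)^(16−k) over k:
  k=0: C(16,0)·0.29^0·0.71^16 = 0.004170
  k=1: C(16,1)·0.29^1·0.71^15 = 0.027252
  k=2: C(16,2)·0.29^2·0.71^14 = 0.083482
Total = 0.114904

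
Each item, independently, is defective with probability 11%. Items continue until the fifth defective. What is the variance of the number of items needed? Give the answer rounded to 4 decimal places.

367.7686

Y = total items until the fifth success; negative binomial with r=5, p=0.11.
Var(Y) = r(1−p)/p² = 5·0.89 / 0.11² = 367.768595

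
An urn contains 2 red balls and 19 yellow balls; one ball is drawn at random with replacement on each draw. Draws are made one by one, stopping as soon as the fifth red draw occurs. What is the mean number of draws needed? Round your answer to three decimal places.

Y = total draws until the fifth success; negative binomial with r=5, p=0.095238.
E[Y] = r / p = 5 / 0.095238 = 52.50000

52.500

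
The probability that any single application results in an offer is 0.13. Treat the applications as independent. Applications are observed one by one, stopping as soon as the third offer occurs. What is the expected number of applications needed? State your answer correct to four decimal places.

Y = total applications until the third success; negative binomial with r=3, p=0.13.
E[Y] = r / p = 3 / 0.13 = 23.076923

23.0769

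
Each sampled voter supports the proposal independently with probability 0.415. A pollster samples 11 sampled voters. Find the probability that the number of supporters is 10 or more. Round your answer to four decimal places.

X ~ Binomial(11, 0.415); P(X ≥ 10) = Σ C(11,k) p^k (1−p)^(11−k) over k:
  k=10: C(11,10)·0.415^10·0.585^1 = 0.000975
  k=11: C(11,11)·0.415^11·0.585^0 = 0.000063
Total = 0.001038

0.0010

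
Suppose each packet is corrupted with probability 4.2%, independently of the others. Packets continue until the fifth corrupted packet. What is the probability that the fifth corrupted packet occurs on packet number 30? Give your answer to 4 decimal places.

Y = trial on which the fifth success occurs; negative binomial, r=5, p=0.042.
P(Y=30) = C(29,4) · p^5 · (1−p)^25
= 23751 · 1.3069e-07 · 0.34209 = 0.001062

0.0011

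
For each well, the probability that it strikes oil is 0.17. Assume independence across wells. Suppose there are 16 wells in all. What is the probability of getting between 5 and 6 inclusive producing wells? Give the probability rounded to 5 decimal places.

0.10986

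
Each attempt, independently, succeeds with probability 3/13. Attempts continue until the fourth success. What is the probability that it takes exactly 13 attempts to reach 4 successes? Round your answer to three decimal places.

0.059

Y = trial on which the fourth success occurs; negative binomial, r=4, p=0.230769.
P(Y=13) = C(12,3) · p^4 · (1−p)^9
= 220 · 0.002836 · 0.0943 = 0.05884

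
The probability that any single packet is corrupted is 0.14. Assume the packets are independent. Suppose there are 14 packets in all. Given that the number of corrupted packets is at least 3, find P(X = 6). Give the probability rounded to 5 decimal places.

X ~ Binomial(14, 0.14). Want P(X=6 | X≥3) = P(X=6) / P(X≥3).
P(X=6) = C(14,6)·0.14^6·0.86^8 = 0.0067657
P(X≥3) = 1 − 0.1210538 − 0.2758900 − 0.2919301 = 0.3111261
Ratio = 0.0067657 / 0.3111261 = 0.0217458

0.02175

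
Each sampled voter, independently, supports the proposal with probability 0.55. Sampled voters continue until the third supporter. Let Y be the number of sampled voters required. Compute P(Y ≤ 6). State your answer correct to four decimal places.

0.7447

Finishing within 6 sampled voters ⇔ at least 3 successes in the first 6. With X ~ Binomial(6, 0.55), P(Y ≤ 6) = 1 − P(X ≤ 2).
  k=0: C(6,0)·0.55^0·0.45^6 = 0.008304
  k=1: C(6,1)·0.55^1·0.45^5 = 0.060894
  k=2: C(6,2)·0.55^2·0.45^4 = 0.186066
1 − 0.255264 = 0.744736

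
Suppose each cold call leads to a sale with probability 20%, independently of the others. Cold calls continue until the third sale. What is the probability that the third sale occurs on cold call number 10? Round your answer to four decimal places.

Y = trial on which the third success occurs; negative binomial, r=3, p=0.20.
P(Y=10) = C(9,2) · p^3 · (1−p)^7
= 36 · 0.008 · 0.20972 = 0.060398

0.0604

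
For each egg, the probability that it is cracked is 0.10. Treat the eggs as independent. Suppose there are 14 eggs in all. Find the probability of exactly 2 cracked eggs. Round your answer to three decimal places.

X ~ Binomial(n=14, p=0.10).
P(X=2) = C(14,2) · p^2 · (1−p)^12
= 91 · 0.01 · 0.28243 = 0.25701

0.257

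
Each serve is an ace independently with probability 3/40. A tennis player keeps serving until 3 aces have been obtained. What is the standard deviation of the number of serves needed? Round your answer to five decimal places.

Y = total serves until the third success; negative binomial with r=3, p=0.075.
SD(Y) = √[r(1−p)/p²] = √(493.3333333) = 22.2111083

22.21111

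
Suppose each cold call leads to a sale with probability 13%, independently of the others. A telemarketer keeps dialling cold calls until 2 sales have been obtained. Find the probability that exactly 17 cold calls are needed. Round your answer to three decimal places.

Y = trial on which the second success occurs; negative binomial, r=2, p=0.13.
P(Y=17) = C(16,1) · p^2 · (1−p)^15
= 16 · 0.0169 · 0.12382 = 0.03348

0.033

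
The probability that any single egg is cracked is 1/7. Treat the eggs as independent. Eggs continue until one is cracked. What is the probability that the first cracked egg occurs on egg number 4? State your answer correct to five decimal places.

Geometric (trials to first success), p = 0.142857.
P(Y = 4) = (1−p)^3 · p = 0.62974 · 0.142857 = 0.0899625

0.08996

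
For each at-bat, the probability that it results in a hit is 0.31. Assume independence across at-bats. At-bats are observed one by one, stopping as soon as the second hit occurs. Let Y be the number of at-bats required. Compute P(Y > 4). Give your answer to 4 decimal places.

0.6340

Needing more than 4 at-bats ⇔ fewer than 2 successes in the first 4. With X ~ Binomial(4, 0.31), P(Y > 4) = P(X ≤ 1).
  k=0: C(4,0)·0.31^0·0.69^4 = 0.226671
  k=1: C(4,1)·0.31^1·0.69^3 = 0.407351
P(X ≤ 1) = 0.634022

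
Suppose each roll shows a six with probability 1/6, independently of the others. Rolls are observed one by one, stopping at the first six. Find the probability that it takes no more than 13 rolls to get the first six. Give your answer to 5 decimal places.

Y = number of rolls to the first success; geometric, p = 0.166667.
P(Y ≤ 13) = 1 − (1−p)^13 = 1 − 0.0934639 = 0.9065361

0.90654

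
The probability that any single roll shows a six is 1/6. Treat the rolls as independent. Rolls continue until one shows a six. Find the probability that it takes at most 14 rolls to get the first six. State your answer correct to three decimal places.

Y = number of rolls to the first success; geometric, p = 0.166667.
P(Y ≤ 14) = 1 − (1−p)^14 = 1 − 0.07789 = 0.92211

0.922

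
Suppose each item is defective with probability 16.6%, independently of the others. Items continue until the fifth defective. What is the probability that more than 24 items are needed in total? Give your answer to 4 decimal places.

0.6328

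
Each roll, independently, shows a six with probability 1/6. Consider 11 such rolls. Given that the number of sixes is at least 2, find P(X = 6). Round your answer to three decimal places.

X ~ Binomial(11, 0.166667). Want P(X=6 | X≥2) = P(X=6) / P(X≥2).
P(X=6) = C(11,6)·0.166667^6·0.833333^5 = 0.00398
P(X≥2) = 1 − 0.13459 − 0.29609 = 0.56932
Ratio = 0.00398 / 0.56932 = 0.00699

0.007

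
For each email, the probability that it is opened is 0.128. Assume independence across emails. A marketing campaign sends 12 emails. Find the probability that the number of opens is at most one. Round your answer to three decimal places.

X ~ Binomial(12, 0.128); P(X ≤ 1) = Σ C(12,k) p^k (1−p)^(12−k) over k:
  k=0: C(12,0)·0.128^0·0.872^12 = 0.19328
  k=1: C(12,1)·0.128^1·0.872^11 = 0.34047
Total = 0.53375

0.534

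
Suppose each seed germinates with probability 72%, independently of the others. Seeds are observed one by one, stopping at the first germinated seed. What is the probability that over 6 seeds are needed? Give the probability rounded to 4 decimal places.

0.0005

Y = number of seeds to the first success; geometric, p = 0.72.
P(Y > 6) = P(first 6 all fail) = (1−p)^6 = 0.000482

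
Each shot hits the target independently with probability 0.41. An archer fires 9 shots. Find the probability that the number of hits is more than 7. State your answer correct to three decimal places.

X ~ Binomial(9, 0.41); P(X ≥ 8) = Σ C(9,k) p^k (1−p)^(9−k) over k:
  k=8: C(9,8)·0.41^8·0.59^1 = 0.00424
  k=9: C(9,9)·0.41^9·0.59^0 = 0.00033
Total = 0.00457

0.005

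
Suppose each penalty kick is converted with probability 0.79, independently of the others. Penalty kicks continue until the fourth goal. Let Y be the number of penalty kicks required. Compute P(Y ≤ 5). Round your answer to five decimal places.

0.71668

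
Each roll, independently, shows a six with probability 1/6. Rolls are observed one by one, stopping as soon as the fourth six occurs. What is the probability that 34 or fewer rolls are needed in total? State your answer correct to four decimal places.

Finishing within 34 rolls ⇔ at least 4 successes in the first 34. With X ~ Binomial(34, 0.166667), P(Y ≤ 34) = 1 − P(X ≤ 3).
  k=0: C(34,0)·0.166667^0·0.833333^34 = 0.002032
  k=1: C(34,1)·0.166667^1·0.833333^33 = 0.013815
  k=2: C(34,2)·0.166667^2·0.833333^32 = 0.045589
  k=3: C(34,3)·0.166667^3·0.833333^31 = 0.097257
1 − 0.158692 = 0.841308

0.8413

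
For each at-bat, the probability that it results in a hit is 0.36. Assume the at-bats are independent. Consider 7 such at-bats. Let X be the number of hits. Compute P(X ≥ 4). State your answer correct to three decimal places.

0.217

X ~ Binomial(7, 0.36); P(X ≥ 4) = Σ C(7,k) p^k (1−p)^(7−k) over k:
  k=4: C(7,4)·0.36^4·0.64^3 = 0.15411
  k=5: C(7,5)·0.36^5·0.64^2 = 0.05201
  k=6: C(7,6)·0.36^6·0.64^1 = 0.00975
  k=7: C(7,7)·0.36^7·0.64^0 = 0.00078
Total = 0.21665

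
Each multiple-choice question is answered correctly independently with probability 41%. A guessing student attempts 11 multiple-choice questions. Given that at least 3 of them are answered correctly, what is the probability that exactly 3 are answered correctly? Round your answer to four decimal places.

X ~ Binomial(11, 0.41). Want P(X=3 | X≥3) = P(X=3) / P(X≥3).
P(X=3) = C(11,3)·0.41^3·0.59^8 = 0.166975
P(X≥3) = 1 − 0.003016 − 0.023051 − 0.080094 = 0.893839
Ratio = 0.166975 / 0.893839 = 0.186807

0.1868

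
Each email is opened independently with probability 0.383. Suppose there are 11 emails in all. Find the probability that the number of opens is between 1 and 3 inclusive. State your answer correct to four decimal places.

0.3329

X ~ Binomial(11, 0.383); P(1 ≤ X ≤ 3) = Σ C(11,k) p^k (1−p)^(11−k) over k:
  k=1: C(11,1)·0.383^1·0.617^10 = 0.033686
  k=2: C(11,2)·0.383^2·0.617^9 = 0.104551
  k=3: C(11,3)·0.383^3·0.617^8 = 0.194698
Total = 0.332934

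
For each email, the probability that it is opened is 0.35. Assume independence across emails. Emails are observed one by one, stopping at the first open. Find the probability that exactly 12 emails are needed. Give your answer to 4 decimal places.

Geometric (trials to first success), p = 0.35.
P(Y = 12) = (1−p)^11 · p = 0.0087508 · 0.35 = 0.003063

0.0031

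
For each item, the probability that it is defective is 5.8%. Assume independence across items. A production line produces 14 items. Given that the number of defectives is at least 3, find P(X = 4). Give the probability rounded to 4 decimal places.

0.1420

X ~ Binomial(14, 0.058). Want P(X=4 | X≥3) = P(X=4) / P(X≥3).
P(X=4) = C(14,4)·0.058^4·0.942^10 = 0.006232
P(X≥3) = 1 − 0.433224 − 0.373437 − 0.149454 = 0.043884
Ratio = 0.006232 / 0.043884 = 0.142019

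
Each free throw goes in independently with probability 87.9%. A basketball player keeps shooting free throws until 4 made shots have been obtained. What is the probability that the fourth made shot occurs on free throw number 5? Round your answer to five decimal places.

0.28894

Y = trial on which the fourth success occurs; negative binomial, r=4, p=0.879.
P(Y=5) = C(4,3) · p^4 · (1−p)^1
= 4 · 0.59697 · 0.121 = 0.2889355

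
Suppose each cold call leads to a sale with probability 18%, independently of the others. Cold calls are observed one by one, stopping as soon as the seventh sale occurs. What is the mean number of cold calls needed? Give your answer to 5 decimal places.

38.88889

Y = total cold calls until the seventh success; negative binomial with r=7, p=0.18.
E[Y] = r / p = 7 / 0.18 = 38.8888889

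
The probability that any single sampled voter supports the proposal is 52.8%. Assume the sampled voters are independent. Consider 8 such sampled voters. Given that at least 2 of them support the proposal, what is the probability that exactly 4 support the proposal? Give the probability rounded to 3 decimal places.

X ~ Binomial(8, 0.528). Want P(X=4 | X≥2) = P(X=4) / P(X≥2).
P(X=4) = C(8,4)·0.528^4·0.472^4 = 0.27002
P(X≥2) = 1 − 0.00246 − 0.02205 = 0.97549
Ratio = 0.27002 / 0.97549 = 0.27681

0.277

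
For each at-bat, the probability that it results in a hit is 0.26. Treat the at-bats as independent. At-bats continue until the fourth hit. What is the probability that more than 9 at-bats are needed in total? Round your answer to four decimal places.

0.8151

Needing more than 9 at-bats ⇔ fewer than 4 successes in the first 9. With X ~ Binomial(9, 0.26), P(Y > 9) = P(X ≤ 3).
  k=0: C(9,0)·0.26^0·0.74^9 = 0.066540
  k=1: C(9,1)·0.26^1·0.74^8 = 0.210412
  k=2: C(9,2)·0.26^2·0.74^7 = 0.295714
  k=3: C(9,3)·0.26^3·0.74^6 = 0.242432
P(X ≤ 3) = 0.815097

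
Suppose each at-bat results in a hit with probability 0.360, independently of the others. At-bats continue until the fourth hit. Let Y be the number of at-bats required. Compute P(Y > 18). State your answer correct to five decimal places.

0.06645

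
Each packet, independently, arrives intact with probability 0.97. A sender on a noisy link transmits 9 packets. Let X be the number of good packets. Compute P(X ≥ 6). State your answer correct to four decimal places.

X ~ Binomial(9, 0.97); P(X ≥ 6) = Σ C(9,k) p^k (1−p)^(9−k) over k:
  k=6: C(9,6)·0.97^6·0.03^3 = 0.001889
  k=7: C(9,7)·0.97^7·0.03^2 = 0.026179
  k=8: C(9,8)·0.97^8·0.03^1 = 0.211611
  k=9: C(9,9)·0.97^9·0.03^0 = 0.760231
Total = 0.999910

0.9999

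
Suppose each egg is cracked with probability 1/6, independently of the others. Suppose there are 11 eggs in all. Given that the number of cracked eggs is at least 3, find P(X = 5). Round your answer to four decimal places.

X ~ Binomial(11, 0.166667). Want P(X=5 | X≥3) = P(X=5) / P(X≥3).
P(X=5) = C(11,5)·0.166667^5·0.833333^6 = 0.019897
P(X≥3) = 1 − 0.134588 − 0.296094 − 0.296094 = 0.273225
Ratio = 0.019897 / 0.273225 = 0.072825

0.0728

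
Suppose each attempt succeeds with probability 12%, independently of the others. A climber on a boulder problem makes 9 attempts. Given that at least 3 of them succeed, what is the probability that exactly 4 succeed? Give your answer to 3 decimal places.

X ~ Binomial(9, 0.12). Want P(X=4 | X≥3) = P(X=4) / P(X≥3).
P(X=4) = C(9,4)·0.12^4·0.88^5 = 0.01379
P(X≥3) = 1 − 0.31648 − 0.38841 − 0.21186 = 0.08326
Ratio = 0.01379 / 0.08326 = 0.16561

0.166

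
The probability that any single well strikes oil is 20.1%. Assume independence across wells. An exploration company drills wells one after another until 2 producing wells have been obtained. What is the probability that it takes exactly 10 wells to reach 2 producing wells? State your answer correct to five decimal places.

Y = trial on which the second success occurs; negative binomial, r=2, p=0.201.
P(Y=10) = C(9,1) · p^2 · (1−p)^8
= 9 · 0.040401 · 0.1661 = 0.0603961

0.06040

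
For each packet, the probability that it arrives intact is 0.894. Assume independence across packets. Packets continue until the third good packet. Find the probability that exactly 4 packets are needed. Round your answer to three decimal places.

Y = trial on which the third success occurs; negative binomial, r=3, p=0.894.
P(Y=4) = C(3,2) · p^3 · (1−p)^1
= 3 · 0.71452 · 0.106 = 0.22722

0.227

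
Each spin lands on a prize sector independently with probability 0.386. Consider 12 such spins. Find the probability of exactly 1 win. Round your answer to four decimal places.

0.0217

X ~ Binomial(n=12, p=0.386).
P(X=1) = C(12,1) · p^1 · (1−p)^11
= 12 · 0.386 · 0.0046758 = 0.021658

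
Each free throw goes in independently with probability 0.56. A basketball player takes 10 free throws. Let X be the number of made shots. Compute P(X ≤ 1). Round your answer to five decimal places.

0.00373

X ~ Binomial(10, 0.56); P(X ≤ 1) = Σ C(10,k) p^k (1−p)^(10−k) over k:
  k=0: C(10,0)·0.56^0·0.44^10 = 0.0002720
  k=1: C(10,1)·0.56^1·0.44^9 = 0.0034615
Total = 0.0037335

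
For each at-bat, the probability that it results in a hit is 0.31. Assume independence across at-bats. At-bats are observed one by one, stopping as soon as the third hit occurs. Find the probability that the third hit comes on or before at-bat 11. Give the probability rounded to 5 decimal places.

Finishing within 11 at-bats ⇔ at least 3 successes in the first 11. With X ~ Binomial(11, 0.31), P(Y ≤ 11) = 1 − P(X ≤ 2).
  k=0: C(11,0)·0.31^0·0.69^11 = 0.0168787
  k=1: C(11,1)·0.31^1·0.69^10 = 0.0834152
  k=2: C(11,2)·0.31^2·0.69^9 = 0.1873820
1 − 0.2876760 = 0.7123240

0.71232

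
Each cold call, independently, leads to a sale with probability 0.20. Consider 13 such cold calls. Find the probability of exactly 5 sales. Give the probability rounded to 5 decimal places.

0.06910

X ~ Binomial(n=13, p=0.20).
P(X=5) = C(13,5) · p^5 · (1−p)^8
= 1287 · 0.00032 · 0.16777 = 0.0690953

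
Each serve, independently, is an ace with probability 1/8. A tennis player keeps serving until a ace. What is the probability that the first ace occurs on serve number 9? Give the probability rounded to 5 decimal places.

Geometric (trials to first success), p = 0.125.
P(Y = 9) = (1−p)^8 · p = 0.34361 · 0.125 = 0.0429511

0.04295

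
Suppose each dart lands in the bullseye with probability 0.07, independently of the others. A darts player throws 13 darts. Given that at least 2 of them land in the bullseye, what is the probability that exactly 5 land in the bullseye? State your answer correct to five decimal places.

0.00527

X ~ Binomial(13, 0.07). Want P(X=5 | X≥2) = P(X=5) / P(X≥2).
P(X=5) = C(13,5)·0.07^5·0.93^8 = 0.0012104
P(X≥2) = 1 − 0.3892946 − 0.3809226 = 0.2297828
Ratio = 0.0012104 / 0.2297828 = 0.0052676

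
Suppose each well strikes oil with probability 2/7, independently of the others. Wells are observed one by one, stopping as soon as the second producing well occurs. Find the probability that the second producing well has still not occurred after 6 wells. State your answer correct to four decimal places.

0.4516

Needing more than 6 wells ⇔ fewer than 2 successes in the first 6. With X ~ Binomial(6, 0.285714), P(Y > 6) = P(X ≤ 1).
  k=0: C(6,0)·0.285714^0·0.714286^6 = 0.132810
  k=1: C(6,1)·0.285714^1·0.714286^5 = 0.318745
P(X ≤ 1) = 0.451555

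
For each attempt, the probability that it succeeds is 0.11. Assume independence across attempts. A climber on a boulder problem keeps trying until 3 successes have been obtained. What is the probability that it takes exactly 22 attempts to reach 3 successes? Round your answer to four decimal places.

0.0305

Y = trial on which the third success occurs; negative binomial, r=3, p=0.11.
P(Y=22) = C(21,2) · p^3 · (1−p)^19
= 210 · 0.001331 · 0.10925 = 0.030536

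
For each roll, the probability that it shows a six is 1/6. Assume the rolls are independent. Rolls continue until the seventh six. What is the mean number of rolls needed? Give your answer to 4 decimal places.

Y = total rolls until the seventh success; negative binomial with r=7, p=0.166667.
E[Y] = r / p = 7 / 0.166667 = 42.000000

42.0000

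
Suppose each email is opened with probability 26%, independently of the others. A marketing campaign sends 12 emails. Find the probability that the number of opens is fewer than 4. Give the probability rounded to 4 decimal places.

X ~ Binomial(12, 0.26); P(X ≤ 3) = Σ C(12,k) p^k (1−p)^(12−k) over k:
  k=0: C(12,0)·0.26^0·0.74^12 = 0.026964
  k=1: C(12,1)·0.26^1·0.74^11 = 0.113685
  k=2: C(12,2)·0.26^2·0.74^10 = 0.219689
  k=3: C(12,3)·0.26^3·0.74^9 = 0.257293
Total = 0.617631

0.6176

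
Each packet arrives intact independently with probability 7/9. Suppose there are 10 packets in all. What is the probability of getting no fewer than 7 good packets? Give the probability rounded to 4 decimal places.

0.8368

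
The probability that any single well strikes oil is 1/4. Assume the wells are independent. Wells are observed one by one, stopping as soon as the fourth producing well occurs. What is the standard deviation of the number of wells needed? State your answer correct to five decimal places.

Y = total wells until the fourth success; negative binomial with r=4, p=0.25.
SD(Y) = √[r(1−p)/p²] = √(48.0000000) = 6.9282032

6.92820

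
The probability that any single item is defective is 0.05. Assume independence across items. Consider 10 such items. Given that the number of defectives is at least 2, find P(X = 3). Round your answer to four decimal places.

X ~ Binomial(10, 0.05). Want P(X=3 | X≥2) = P(X=3) / P(X≥2).
P(X=3) = C(10,3)·0.05^3·0.95^7 = 0.010475
P(X≥2) = 1 − 0.598737 − 0.315125 = 0.086138
Ratio = 0.010475 / 0.086138 = 0.121607

0.1216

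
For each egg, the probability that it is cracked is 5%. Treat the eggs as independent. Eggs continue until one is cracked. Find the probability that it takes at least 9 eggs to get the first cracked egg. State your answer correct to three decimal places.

Y = number of eggs to the first success; geometric, p = 0.05.
P(Y > 8) = P(first 8 all fail) = (1−p)^8 = 0.66342

0.663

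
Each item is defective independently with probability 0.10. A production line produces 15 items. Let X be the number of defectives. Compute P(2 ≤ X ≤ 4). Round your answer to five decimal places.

0.43824

X ~ Binomial(15, 0.10); P(2 ≤ X ≤ 4) = Σ C(15,k) p^k (1−p)^(15−k) over k:
  k=2: C(15,2)·0.10^2·0.90^13 = 0.2668959
  k=3: C(15,3)·0.10^3·0.90^12 = 0.1285054
  k=4: C(15,4)·0.10^4·0.90^11 = 0.0428351
Total = 0.4382365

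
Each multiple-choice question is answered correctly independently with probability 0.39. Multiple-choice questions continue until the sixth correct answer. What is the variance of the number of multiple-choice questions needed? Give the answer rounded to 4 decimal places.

Y = total multiple-choice questions until the sixth success; negative binomial with r=6, p=0.39.
Var(Y) = r(1−p)/p² = 6·0.61 / 0.39² = 24.063116

24.0631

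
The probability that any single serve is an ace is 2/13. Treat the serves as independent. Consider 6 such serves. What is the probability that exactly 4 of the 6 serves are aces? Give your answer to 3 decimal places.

0.006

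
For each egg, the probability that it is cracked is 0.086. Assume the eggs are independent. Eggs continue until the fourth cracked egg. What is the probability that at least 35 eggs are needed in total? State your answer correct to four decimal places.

0.6652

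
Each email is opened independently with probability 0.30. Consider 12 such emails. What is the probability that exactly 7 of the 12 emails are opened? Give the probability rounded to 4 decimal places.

X ~ Binomial(n=12, p=0.30).
P(X=7) = C(12,7) · p^7 · (1−p)^5
= 792 · 0.0002187 · 0.16807 = 0.029111

0.0291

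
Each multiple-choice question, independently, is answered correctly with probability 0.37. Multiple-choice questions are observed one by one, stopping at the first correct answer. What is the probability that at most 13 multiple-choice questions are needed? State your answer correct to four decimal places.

Y = number of multiple-choice questions to the first success; geometric, p = 0.37.
P(Y ≤ 13) = 1 − (1−p)^13 = 1 − 0.002463 = 0.997537

0.9975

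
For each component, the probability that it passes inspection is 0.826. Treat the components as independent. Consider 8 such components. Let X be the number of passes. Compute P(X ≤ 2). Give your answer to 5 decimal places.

X ~ Binomial(8, 0.826); P(X ≤ 2) = Σ C(8,k) p^k (1−p)^(8−k) over k:
  k=0: C(8,0)·0.826^0·0.174^8 = 0.0000008
  k=1: C(8,1)·0.826^1·0.174^7 = 0.0000319
  k=2: C(8,2)·0.826^2·0.174^6 = 0.0005302
Total = 0.0005629

0.00056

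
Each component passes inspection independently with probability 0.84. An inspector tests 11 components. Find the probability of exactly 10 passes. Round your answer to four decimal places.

0.3078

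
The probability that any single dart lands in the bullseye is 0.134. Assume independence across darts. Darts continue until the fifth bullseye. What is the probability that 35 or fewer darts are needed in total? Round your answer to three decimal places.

0.513

Finishing within 35 darts ⇔ at least 5 successes in the first 35. With X ~ Binomial(35, 0.134), P(Y ≤ 35) = 1 − P(X ≤ 4).
  k=0: C(35,0)·0.134^0·0.866^35 = 0.00650
  k=1: C(35,1)·0.134^1·0.866^34 = 0.03522
  k=2: C(35,2)·0.134^2·0.866^33 = 0.09264
  k=3: C(35,3)·0.134^3·0.866^32 = 0.15769
  k=4: C(35,4)·0.134^4·0.866^31 = 0.19520
1 − 0.48725 = 0.51275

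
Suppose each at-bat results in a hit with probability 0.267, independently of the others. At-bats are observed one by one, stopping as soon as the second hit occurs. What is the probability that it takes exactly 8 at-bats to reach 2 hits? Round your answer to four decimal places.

Y = trial on which the second success occurs; negative binomial, r=2, p=0.267.
P(Y=8) = C(7,1) · p^2 · (1−p)^6
= 7 · 0.071289 · 0.1551 = 0.077401

0.0774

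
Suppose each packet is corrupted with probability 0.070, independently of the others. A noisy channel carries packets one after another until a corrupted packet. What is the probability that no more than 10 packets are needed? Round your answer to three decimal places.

Y = number of packets to the first success; geometric, p = 0.07.
P(Y ≤ 10) = 1 − (1−p)^10 = 1 − 0.48398 = 0.51602

0.516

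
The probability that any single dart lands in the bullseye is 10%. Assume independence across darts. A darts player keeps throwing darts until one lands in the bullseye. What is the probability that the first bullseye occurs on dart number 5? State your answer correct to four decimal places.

0.0656

Geometric (trials to first success), p = 0.10.
P(Y = 5) = (1−p)^4 · p = 0.6561 · 0.10 = 0.065610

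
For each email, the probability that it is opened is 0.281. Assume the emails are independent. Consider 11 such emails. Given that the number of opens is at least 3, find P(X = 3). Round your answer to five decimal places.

X ~ Binomial(11, 0.281). Want P(X=3 | X≥3) = P(X=3) / P(X≥3).
P(X=3) = C(11,3)·0.281^3·0.719^8 = 0.2614773
P(X≥3) = 1 − 0.0265471 − 0.1141269 − 0.2230157 = 0.6363103
Ratio = 0.2614773 / 0.6363103 = 0.4109274

0.41093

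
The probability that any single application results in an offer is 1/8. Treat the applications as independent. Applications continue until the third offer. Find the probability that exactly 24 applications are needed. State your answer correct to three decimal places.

0.030

Y = trial on which the third success occurs; negative binomial, r=3, p=0.125.
P(Y=24) = C(23,2) · p^3 · (1−p)^21
= 253 · 0.0019531 · 0.060558 = 0.02992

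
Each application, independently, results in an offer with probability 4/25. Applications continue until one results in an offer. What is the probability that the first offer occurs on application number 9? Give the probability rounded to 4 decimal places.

0.0397

Geometric (trials to first success), p = 0.16.
P(Y = 9) = (1−p)^8 · p = 0.24788 · 0.16 = 0.039660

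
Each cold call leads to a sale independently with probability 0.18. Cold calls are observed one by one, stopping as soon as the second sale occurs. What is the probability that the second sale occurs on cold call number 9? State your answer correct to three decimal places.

0.065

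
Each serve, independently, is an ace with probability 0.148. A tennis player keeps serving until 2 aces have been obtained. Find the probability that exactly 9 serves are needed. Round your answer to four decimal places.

0.0571

Y = trial on which the second success occurs; negative binomial, r=2, p=0.148.
P(Y=9) = C(8,1) · p^2 · (1−p)^7
= 8 · 0.021904 · 0.32589 = 0.057107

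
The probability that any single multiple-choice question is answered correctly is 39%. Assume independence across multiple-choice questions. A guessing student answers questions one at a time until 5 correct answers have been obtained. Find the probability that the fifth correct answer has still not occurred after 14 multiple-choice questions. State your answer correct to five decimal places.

0.30572

Needing more than 14 multiple-choice questions ⇔ fewer than 5 successes in the first 14. With X ~ Binomial(14, 0.39), P(Y > 14) = P(X ≤ 4).
  k=0: C(14,0)·0.39^0·0.61^14 = 0.0009877
  k=1: C(14,1)·0.39^1·0.61^13 = 0.0088406
  k=2: C(14,2)·0.39^2·0.61^12 = 0.0367391
  k=3: C(14,3)·0.39^3·0.61^11 = 0.0939558
  k=4: C(14,4)·0.39^4·0.61^10 = 0.1651927
P(X ≤ 4) = 0.3057158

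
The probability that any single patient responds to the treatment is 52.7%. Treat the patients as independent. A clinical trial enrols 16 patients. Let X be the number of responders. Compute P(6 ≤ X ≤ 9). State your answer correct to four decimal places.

X ~ Binomial(16, 0.527); P(6 ≤ X ≤ 9) = Σ C(16,k) p^k (1−p)^(16−k) over k:
  k=6: C(16,6)·0.527^6·0.473^10 = 0.096161
  k=7: C(16,7)·0.527^7·0.473^9 = 0.153056
  k=8: C(16,8)·0.527^8·0.473^8 = 0.191846
  k=9: C(16,9)·0.527^9·0.473^7 = 0.189998
Total = 0.631061

0.6311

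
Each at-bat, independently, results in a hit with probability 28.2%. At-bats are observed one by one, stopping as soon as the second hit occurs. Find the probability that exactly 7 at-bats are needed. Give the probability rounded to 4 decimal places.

Y = trial on which the second success occurs; negative binomial, r=2, p=0.282.
P(Y=7) = C(6,1) · p^2 · (1−p)^5
= 6 · 0.079524 · 0.19082 = 0.091048

0.0910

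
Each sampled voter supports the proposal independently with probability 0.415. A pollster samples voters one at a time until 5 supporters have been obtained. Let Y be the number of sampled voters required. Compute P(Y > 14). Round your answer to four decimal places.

0.2420

Needing more than 14 sampled voters ⇔ fewer than 5 successes in the first 14. With X ~ Binomial(14, 0.415), P(Y > 14) = P(X ≤ 4).
  k=0: C(14,0)·0.415^0·0.585^14 = 0.000550
  k=1: C(14,1)·0.415^1·0.585^13 = 0.005460
  k=2: C(14,2)·0.415^2·0.585^12 = 0.025177
  k=3: C(14,3)·0.415^3·0.585^11 = 0.071443
  k=4: C(14,4)·0.415^4·0.585^10 = 0.139375
P(X ≤ 4) = 0.242005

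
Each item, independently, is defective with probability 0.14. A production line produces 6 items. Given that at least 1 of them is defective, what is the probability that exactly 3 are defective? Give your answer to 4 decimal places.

X ~ Binomial(6, 0.14). Want P(X=3 | X≥1) = P(X=3) / P(X≥1).
P(X=3) = C(6,3)·0.14^3·0.86^3 = 0.034907
P(X≥1) = 1 − 0.404567 = 0.595433
Ratio = 0.034907 / 0.595433 = 0.058624

0.0586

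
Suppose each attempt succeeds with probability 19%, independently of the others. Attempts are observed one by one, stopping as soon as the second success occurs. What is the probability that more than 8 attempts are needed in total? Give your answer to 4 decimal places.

0.5330

Needing more than 8 attempts ⇔ fewer than 2 successes in the first 8. With X ~ Binomial(8, 0.19), P(Y > 8) = P(X ≤ 1).
  k=0: C(8,0)·0.19^0·0.81^8 = 0.185302
  k=1: C(8,1)·0.19^1·0.81^7 = 0.347727
P(X ≤ 1) = 0.533029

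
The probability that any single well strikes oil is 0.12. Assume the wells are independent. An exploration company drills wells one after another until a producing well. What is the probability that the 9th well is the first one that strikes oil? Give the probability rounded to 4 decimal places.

0.0432

Geometric (trials to first success), p = 0.12.
P(Y = 9) = (1−p)^8 · p = 0.35963 · 0.12 = 0.043156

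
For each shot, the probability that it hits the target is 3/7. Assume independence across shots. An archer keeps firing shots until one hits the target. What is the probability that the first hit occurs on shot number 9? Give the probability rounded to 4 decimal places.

0.0049

Geometric (trials to first success), p = 0.428571.
P(Y = 9) = (1−p)^8 · p = 0.011368 · 0.428571 = 0.004872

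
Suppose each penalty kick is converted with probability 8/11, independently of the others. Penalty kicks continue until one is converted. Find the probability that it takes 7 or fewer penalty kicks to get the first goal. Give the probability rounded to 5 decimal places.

0.99989

Y = number of penalty kicks to the first success; geometric, p = 0.727273.
P(Y ≤ 7) = 1 − (1−p)^7 = 1 − 0.0001122 = 0.9998878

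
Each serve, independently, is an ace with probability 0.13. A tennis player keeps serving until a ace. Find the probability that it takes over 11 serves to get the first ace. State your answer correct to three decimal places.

Y = number of serves to the first success; geometric, p = 0.13.
P(Y > 11) = P(first 11 all fail) = (1−p)^11 = 0.21613

0.216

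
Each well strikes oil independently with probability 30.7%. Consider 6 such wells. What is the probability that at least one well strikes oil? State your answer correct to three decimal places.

0.889

P(at least one) = 1 − P(none) = 1 − (1 − 0.307)^6
= 1 − 0.11076 = 0.88924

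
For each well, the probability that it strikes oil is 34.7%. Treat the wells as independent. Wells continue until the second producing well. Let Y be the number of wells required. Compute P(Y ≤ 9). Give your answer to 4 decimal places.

0.8752

Finishing within 9 wells ⇔ at least 2 successes in the first 9. With X ~ Binomial(9, 0.347), P(Y ≤ 9) = 1 − P(X ≤ 1).
  k=0: C(9,0)·0.347^0·0.653^9 = 0.021588
  k=1: C(9,1)·0.347^1·0.653^8 = 0.103247
1 − 0.124835 = 0.875165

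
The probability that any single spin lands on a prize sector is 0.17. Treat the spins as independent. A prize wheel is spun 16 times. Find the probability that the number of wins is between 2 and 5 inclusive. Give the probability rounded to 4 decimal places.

X ~ Binomial(16, 0.17); P(2 ≤ X ≤ 5) = Σ C(16,k) p^k (1−p)^(16−k) over k:
  k=2: C(16,2)·0.17^2·0.83^14 = 0.255371
  k=3: C(16,3)·0.17^3·0.83^13 = 0.244090
  k=4: C(16,4)·0.17^4·0.83^12 = 0.162482
  k=5: C(16,5)·0.17^5·0.83^11 = 0.079870
Total = 0.741814

0.7418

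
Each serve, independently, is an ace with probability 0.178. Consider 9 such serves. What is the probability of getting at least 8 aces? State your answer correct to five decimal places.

0.00001

X ~ Binomial(9, 0.178); P(X ≥ 8) = Σ C(9,k) p^k (1−p)^(9−k) over k:
  k=8: C(9,8)·0.178^8·0.822^1 = 0.0000075
  k=9: C(9,9)·0.178^9·0.822^0 = 0.0000002
Total = 0.0000076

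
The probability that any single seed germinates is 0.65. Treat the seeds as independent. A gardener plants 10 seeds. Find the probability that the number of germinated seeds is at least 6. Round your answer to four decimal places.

X ~ Binomial(10, 0.65); P(X ≥ 6) = Σ C(10,k) p^k (1−p)^(10−k) over k:
  k=6: C(10,6)·0.65^6·0.35^4 = 0.237668
  k=7: C(10,7)·0.65^7·0.35^3 = 0.252220
  k=8: C(10,8)·0.65^8·0.35^2 = 0.175653
  k=9: C(10,9)·0.65^9·0.35^1 = 0.072492
  k=10: C(10,10)·0.65^10·0.35^0 = 0.013463
Total = 0.751496

0.7515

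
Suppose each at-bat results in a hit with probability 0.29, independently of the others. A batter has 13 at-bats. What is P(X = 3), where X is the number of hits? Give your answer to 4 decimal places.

X ~ Binomial(n=13, p=0.29).
P(X=3) = C(13,3) · p^3 · (1−p)^10
= 286 · 0.024389 · 0.032552 = 0.227062

0.2271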